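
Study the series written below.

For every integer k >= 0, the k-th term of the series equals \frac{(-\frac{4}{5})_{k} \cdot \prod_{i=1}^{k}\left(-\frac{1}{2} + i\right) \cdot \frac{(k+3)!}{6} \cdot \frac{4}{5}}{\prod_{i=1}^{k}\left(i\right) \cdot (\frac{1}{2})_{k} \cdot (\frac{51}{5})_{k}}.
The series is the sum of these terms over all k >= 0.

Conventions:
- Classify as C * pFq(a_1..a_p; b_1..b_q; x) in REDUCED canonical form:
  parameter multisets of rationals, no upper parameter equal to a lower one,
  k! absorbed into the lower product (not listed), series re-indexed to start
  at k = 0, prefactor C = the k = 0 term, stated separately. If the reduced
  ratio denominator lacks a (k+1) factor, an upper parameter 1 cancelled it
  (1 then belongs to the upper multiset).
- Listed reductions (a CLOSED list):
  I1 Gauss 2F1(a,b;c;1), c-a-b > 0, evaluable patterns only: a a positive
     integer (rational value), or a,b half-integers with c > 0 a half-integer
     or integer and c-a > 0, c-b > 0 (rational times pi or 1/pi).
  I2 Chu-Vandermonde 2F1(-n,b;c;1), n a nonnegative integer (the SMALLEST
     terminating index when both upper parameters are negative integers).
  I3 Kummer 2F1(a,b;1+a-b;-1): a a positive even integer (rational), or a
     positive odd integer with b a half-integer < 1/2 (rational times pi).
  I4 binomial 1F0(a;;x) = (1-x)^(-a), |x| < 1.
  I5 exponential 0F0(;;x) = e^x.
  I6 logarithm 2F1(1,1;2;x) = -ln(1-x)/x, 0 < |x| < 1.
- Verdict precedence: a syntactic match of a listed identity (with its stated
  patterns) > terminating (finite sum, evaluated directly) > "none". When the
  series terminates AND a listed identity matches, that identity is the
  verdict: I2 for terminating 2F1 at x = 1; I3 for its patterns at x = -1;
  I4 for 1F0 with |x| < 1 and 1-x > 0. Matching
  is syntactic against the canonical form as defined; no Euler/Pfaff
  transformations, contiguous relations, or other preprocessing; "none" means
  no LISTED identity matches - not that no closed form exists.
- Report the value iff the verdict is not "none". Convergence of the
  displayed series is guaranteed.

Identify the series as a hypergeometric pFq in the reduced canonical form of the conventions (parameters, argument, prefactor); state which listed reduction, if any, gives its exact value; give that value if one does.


Prefactor \frac{4}{5}, argument 1: 2F1 with upper {-\frac{4}{5}, 4} over lower {\frac{51}{5}}. Verdict: the Gauss summation I1 matches (x = 1: the Gamma ratio telescopes since c-a-b = 7 > 0 and a = 4 in Z>0). Exact value: \frac{58466}{109375}.

Structural cue: t_0 = \frac{4}{5} here, and the product of the first k integers (prefactor 4/5) is k!.
Adjacent-term ratio: r(k) = 1 * (k-\frac{4}{5}) (k+4) / [(k+\frac{51}{5}) (k+1)] - poly over poly, x = 1 from leading terms; C = \frac{4}{5} at k = 0.


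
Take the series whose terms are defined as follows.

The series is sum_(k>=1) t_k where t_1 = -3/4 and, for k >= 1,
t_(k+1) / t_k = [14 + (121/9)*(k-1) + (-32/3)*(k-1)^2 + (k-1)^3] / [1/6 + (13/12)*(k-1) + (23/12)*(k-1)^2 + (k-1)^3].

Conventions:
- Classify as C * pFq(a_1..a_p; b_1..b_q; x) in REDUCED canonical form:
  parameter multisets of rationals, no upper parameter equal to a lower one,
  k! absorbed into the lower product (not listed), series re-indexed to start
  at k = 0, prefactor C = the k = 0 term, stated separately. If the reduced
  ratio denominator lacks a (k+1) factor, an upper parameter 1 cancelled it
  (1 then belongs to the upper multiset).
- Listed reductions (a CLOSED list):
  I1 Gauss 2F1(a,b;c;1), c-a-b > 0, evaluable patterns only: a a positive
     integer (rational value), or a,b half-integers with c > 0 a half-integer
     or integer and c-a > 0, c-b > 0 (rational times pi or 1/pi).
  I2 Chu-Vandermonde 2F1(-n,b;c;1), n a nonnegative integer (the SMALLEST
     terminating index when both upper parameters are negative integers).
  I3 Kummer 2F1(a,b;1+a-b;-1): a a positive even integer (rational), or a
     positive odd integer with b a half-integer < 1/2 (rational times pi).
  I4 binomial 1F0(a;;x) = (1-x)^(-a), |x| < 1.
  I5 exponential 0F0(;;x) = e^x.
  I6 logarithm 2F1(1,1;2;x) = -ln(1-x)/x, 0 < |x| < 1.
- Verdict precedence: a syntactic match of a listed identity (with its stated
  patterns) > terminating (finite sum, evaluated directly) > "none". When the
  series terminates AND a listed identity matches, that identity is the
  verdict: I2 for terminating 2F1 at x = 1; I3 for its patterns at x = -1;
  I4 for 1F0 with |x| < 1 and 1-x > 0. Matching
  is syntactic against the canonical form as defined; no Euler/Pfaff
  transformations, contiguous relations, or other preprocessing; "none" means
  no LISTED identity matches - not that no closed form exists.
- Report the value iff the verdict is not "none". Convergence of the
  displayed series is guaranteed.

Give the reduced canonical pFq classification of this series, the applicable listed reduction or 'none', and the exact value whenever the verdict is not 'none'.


Classification (C = -3/4): 2F1 with upper {-9, -7/3}, lower {1/4}, argument x = 1. Verdict: this is the Chu-Vandermonde identity I2 (terminating 2F1 at x = 1 with n = 9, b = -7/3, c = 1/4). Its exact value is -2122759656047/5240008260.

First insight: with t_0 = -3/4, the expanded ratio factors over Q; C = -3/4, roots give parameters.
Ratio: r(k) = 1 * (k-9) (k-7/3) / [(k+1/4) (k+1)] - rational; roots negated = parameters, x = 1, C = -3/4.


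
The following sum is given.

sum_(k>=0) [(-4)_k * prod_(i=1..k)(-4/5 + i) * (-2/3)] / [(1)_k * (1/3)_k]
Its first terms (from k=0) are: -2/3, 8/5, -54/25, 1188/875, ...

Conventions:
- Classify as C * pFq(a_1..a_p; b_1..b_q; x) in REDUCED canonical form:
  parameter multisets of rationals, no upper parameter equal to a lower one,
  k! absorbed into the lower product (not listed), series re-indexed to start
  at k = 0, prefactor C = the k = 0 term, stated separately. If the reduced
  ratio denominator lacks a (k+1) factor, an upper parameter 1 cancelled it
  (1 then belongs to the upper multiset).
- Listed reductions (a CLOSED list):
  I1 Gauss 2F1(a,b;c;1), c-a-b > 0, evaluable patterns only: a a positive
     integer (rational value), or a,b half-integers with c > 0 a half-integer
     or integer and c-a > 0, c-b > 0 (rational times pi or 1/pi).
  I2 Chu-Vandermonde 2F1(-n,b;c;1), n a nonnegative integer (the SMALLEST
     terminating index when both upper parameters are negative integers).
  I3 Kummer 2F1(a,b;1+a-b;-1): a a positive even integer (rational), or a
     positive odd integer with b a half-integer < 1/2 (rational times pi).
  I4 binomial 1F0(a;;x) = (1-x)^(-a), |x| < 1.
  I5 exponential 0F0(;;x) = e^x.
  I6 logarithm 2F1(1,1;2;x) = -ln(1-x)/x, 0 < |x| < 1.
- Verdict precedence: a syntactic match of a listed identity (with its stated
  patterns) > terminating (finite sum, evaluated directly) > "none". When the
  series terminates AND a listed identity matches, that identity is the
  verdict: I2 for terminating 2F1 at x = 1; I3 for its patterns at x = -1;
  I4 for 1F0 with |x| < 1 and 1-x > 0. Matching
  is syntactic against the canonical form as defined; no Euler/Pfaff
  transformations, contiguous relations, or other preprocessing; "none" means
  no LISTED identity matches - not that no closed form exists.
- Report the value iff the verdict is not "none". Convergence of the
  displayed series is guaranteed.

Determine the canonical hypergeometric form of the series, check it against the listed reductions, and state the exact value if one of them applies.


Classification (C = -2/3): 2F1 with upper {-4, 1/5}, lower {1/3}, argument x = 1. Verdict: Vandermonde's identity (I2) applies (terminating 2F1 at x = 1 with n = 4, b = 1/5, c = 1/3). Sum: -12784/65625.

The tell: x = 1 and the running product (prefactor -2/3) telescopes to a rising factorial.
Term ratio: r(k) = 1 * (k-4) (k+1/5) / [(k+1/3) (k+1)] ; factor over Q: parameters, x = 1, and C = -2/3.


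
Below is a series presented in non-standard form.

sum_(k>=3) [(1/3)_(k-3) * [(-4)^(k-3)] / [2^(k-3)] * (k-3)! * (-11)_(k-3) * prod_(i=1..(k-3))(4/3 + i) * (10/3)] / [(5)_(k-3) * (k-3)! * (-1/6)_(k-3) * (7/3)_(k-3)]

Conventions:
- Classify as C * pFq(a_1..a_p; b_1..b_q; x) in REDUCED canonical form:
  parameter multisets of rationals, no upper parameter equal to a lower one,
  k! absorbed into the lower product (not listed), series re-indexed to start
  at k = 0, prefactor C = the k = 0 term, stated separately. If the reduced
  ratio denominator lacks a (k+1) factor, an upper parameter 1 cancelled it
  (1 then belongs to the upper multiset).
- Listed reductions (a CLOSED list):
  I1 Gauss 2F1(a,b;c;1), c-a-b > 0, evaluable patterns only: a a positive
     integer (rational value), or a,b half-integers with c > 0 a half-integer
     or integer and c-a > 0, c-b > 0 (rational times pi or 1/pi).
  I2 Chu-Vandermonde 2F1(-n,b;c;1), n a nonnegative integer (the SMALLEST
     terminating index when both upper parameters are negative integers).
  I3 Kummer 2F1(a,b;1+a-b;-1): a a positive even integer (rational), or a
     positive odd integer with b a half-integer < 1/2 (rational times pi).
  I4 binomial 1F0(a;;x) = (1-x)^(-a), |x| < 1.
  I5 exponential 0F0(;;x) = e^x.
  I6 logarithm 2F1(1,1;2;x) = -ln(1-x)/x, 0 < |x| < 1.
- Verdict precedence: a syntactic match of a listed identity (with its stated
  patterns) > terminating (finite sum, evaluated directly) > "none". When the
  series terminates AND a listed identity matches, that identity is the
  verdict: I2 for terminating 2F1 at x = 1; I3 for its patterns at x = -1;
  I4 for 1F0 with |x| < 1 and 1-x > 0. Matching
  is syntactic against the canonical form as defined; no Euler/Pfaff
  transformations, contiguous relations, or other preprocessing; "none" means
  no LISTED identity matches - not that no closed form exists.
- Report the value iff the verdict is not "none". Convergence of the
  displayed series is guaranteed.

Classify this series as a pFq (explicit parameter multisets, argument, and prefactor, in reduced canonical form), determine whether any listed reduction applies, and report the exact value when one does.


This is 10/3 * 3F2(-11, 1/3, 1; -1/6, 5; -2) in reduced canonical form. Verdict: terminating - the sum ends at index 11 because -11 is a negative integer; exact evaluation follows. Exact value: -87119821242251674/6764248371969.

The tell: t_0 = 10/3 here, and the factorial ratio (prefactor 10/3) (k+a-1)!/(a-1)! is a rising factorial (a)_k.
Ratio: r(k) = (-2) * (k-11) (k+1/3) (k+1) / [(k-1/6) (k+5) (k+1)] - rational; roots negated = parameters, x = (-2), C = 10/3.


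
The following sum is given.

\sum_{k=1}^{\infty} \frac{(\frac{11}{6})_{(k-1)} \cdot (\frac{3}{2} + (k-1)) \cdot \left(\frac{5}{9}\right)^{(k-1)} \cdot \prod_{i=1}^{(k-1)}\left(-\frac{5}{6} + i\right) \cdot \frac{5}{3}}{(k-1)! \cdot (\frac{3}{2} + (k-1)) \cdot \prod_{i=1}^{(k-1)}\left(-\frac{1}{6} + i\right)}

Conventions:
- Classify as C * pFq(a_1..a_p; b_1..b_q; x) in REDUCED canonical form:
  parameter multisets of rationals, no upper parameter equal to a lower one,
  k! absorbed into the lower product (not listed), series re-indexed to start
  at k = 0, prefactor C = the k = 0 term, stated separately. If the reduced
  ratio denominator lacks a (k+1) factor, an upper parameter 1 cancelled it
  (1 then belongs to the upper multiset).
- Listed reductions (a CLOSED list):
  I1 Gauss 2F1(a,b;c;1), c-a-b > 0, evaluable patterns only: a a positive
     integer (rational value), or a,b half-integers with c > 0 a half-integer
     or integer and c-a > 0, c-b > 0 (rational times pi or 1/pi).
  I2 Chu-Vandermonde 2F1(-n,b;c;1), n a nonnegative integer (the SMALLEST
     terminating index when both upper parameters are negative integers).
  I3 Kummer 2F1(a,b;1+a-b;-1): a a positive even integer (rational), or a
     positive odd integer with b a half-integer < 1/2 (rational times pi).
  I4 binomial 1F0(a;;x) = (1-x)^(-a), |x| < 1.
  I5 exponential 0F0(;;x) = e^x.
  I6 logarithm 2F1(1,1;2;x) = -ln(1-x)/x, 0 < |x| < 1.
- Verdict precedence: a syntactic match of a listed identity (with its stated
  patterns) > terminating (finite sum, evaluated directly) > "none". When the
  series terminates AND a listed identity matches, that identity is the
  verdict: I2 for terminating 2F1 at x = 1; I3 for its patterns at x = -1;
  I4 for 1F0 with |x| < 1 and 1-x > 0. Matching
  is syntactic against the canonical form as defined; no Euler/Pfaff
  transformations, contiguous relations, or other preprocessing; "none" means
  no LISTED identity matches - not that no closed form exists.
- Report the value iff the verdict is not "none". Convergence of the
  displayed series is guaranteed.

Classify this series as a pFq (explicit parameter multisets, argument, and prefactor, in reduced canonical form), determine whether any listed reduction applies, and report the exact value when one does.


Reduced: x = \frac{5}{9}, 2F1, upper = {\frac{1}{6}, \frac{11}{6}}, lower = {\frac{5}{6}}, C = \frac{5}{3}. Verdict: no listed reduction: x = \frac{5}{9} and upper {\frac{1}{6}, \frac{11}{6}} fail every I1-I6 pattern.

Structural cue: with t_0 = \frac{5}{3}, k + 3/2 divides numerator and denominator alike; C = 5/3, x = 5/9 after cancelling.
Consecutive-term ratio: r(k) = \frac{5}{9} * (k+\frac{1}{6}) (k+\frac{11}{6}) / [(k+\frac{5}{6}) (k+1)] - rational in k, leading ratio \frac{5}{9}; with t_0 = \frac{5}{3}, classification follows.


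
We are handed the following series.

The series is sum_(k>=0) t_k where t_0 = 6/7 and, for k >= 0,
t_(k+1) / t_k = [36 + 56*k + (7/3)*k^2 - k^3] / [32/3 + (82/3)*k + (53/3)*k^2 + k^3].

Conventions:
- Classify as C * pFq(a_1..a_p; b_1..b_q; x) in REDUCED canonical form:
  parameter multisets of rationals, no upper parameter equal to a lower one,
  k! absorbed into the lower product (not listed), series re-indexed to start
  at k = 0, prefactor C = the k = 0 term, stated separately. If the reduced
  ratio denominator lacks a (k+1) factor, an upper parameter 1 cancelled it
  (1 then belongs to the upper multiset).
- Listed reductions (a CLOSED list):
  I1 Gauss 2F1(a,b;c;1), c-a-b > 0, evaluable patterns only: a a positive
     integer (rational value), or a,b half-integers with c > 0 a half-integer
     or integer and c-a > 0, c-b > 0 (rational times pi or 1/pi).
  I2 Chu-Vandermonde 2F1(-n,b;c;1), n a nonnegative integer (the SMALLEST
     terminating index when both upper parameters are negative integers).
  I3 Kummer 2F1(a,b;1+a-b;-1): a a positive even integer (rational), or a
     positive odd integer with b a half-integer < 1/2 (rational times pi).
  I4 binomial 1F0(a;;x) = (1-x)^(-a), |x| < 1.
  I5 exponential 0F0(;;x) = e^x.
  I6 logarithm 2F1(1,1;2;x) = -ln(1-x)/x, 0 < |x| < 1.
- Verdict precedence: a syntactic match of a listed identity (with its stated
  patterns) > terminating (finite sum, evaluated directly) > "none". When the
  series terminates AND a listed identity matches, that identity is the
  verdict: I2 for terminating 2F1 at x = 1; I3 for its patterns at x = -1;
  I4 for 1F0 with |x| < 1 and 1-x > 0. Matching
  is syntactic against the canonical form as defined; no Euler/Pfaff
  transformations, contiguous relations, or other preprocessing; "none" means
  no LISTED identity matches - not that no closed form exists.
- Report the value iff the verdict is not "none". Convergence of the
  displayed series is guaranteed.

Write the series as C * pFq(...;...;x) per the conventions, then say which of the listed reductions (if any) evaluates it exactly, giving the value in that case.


With C = 6/7: the canonical form is 2F1(-9, 6; 16; -1). Verdict (x = -1): the Kummer evaluation I3 applies (x = -1; c = 16 equals 1+a-b for upper {-9, 6}: listed pattern). Value: 39/2.

Key observation: with t_0 = 6/7, roots of the ratio polynomials (C = 6/7, x = -1) are the negated parameters.
Term ratio: r(k) = (-1) * (k-9) (k+6) / [(k+16) (k+1)] - rational; roots negated = parameters, x = (-1), C = 6/7.


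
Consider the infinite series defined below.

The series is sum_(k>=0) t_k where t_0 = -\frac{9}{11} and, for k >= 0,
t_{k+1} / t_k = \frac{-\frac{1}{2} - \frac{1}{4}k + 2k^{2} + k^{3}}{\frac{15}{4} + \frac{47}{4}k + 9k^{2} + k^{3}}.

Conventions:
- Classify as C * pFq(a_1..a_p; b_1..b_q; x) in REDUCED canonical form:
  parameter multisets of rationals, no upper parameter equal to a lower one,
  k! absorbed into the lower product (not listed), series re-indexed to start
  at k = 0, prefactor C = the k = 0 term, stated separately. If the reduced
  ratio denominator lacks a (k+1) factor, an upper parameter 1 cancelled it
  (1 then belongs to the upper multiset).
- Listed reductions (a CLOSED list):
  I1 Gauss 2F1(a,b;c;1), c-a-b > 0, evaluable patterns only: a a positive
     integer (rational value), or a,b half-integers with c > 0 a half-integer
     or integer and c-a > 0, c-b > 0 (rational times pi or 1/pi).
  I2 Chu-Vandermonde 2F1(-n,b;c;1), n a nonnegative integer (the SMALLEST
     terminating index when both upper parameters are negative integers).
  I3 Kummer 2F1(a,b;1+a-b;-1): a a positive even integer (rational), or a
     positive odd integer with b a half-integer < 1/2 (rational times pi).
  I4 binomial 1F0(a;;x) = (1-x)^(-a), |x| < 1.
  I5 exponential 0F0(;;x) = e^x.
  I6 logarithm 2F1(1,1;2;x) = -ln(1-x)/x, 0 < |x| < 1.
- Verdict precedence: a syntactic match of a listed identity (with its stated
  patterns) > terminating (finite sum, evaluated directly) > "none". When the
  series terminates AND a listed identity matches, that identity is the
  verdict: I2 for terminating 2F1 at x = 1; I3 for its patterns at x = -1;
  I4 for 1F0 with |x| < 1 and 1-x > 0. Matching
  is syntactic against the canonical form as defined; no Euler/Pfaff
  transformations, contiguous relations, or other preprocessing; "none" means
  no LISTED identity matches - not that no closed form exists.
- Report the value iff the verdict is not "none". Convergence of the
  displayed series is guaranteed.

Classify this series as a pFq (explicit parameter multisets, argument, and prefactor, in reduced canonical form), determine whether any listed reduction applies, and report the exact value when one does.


The series (x = 1) is 2F1: upper {-\frac{1}{2}, 2}, lower {\frac{15}{2}}, prefactor -\frac{9}{11}. Verdict at x = 1: the Gauss summation I1 matches (x = 1: the Gamma ratio telescopes since c-a-b = 6 > 0 and a = 2 in Z>0). Sum: -\frac{39}{56}.

The tell: t_0 being -\frac{9}{11}, cancel k + 1/2 from the displayed ratio first; then C = -9/11, x = 1.
Adjacent-term ratio: r(k) = 1 * (k-\frac{1}{2}) (k+2) / [(k+\frac{15}{2}) (k+1)] - rational in k. x = 1; t_0 = -\frac{9}{11}; negate the roots.


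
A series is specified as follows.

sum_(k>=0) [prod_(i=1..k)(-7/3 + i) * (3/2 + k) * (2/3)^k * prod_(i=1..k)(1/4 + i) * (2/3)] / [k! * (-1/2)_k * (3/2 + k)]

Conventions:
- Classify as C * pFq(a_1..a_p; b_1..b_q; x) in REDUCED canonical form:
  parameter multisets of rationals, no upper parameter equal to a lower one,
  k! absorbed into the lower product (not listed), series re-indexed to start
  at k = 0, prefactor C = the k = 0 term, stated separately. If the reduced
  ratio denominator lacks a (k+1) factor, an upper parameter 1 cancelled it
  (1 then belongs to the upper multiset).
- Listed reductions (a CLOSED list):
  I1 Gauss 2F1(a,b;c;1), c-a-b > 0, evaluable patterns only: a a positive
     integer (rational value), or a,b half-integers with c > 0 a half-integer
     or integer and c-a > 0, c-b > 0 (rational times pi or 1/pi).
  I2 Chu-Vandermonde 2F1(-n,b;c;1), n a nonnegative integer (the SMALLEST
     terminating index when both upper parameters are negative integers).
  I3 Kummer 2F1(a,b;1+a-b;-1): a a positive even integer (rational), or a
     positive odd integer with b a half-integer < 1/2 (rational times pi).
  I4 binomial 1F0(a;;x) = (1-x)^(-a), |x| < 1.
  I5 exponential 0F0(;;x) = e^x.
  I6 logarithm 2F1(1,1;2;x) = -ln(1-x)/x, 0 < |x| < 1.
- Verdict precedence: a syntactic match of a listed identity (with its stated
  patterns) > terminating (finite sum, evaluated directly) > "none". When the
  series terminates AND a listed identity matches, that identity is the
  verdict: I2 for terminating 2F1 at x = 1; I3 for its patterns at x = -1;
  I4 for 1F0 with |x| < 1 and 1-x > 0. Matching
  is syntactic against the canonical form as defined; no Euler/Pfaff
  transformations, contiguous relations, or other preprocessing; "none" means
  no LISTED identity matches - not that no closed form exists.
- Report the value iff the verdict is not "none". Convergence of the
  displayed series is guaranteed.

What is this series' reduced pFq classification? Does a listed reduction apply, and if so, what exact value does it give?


Reduced: x = 2/3, 2F1, upper = {-4/3, 5/4}, lower = {-1/2}, C = 2/3. Verdict: none - at argument 2/3 the multisets {-4/3, 5/4} ; {-1/2} match no listed identity.

Key observation: t_0 = 2/3 here, and the running product (C = 2/3, x = 2/3) telescopes to a rising factorial.
Ratio: r(k) = (2/3) * (k-4/3) (k+5/4) / [(k-1/2) (k+1)] - poly over poly, x = (2/3) from leading terms; C = 2/3 at k = 0.


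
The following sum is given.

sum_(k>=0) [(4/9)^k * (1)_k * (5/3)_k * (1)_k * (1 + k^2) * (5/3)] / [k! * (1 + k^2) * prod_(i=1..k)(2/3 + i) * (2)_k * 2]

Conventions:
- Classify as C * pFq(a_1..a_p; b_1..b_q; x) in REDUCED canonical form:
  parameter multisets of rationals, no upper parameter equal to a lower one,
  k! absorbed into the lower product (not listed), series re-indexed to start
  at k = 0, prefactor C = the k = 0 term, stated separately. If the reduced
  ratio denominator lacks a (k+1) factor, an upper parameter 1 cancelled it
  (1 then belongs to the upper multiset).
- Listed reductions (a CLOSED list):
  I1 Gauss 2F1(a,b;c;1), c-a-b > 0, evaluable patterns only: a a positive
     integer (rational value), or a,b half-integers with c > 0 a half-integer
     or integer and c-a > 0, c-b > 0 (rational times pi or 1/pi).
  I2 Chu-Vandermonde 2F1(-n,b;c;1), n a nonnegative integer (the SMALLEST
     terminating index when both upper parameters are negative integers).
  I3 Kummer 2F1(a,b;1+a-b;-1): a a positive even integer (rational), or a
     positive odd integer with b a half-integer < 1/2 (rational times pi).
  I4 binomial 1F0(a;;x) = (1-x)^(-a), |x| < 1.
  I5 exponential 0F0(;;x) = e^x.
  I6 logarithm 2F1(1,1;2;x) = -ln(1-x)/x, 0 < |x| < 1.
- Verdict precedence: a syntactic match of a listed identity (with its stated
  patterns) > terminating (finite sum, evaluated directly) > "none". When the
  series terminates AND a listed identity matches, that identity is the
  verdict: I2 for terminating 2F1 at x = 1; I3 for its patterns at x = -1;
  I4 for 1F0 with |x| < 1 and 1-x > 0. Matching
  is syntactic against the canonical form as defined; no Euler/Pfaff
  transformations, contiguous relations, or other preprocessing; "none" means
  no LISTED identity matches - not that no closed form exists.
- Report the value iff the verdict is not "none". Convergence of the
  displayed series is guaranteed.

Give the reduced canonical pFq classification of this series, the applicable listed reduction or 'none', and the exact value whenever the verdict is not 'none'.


Canonical form: C = 5/6 times 2F1 with upper {1, 1}, lower {2}, x = 4/9. Verdict at x = 4/9: the I6 logarithm reduction matches (the logarithm: parameters (1,1;2), x = 4/9). Hence: (-15/8) * ln(5/9).

The tell: with t_0 = 5/6, the parameter 5/3 appears in both the upper and lower lists and cancels (alongside the other common factor).
Term ratio: r(k) = (4/9) * (k+1) (k+1) / [(k+2) (k+1)] - rational in k. x = (4/9); t_0 = 5/6; negate the roots.


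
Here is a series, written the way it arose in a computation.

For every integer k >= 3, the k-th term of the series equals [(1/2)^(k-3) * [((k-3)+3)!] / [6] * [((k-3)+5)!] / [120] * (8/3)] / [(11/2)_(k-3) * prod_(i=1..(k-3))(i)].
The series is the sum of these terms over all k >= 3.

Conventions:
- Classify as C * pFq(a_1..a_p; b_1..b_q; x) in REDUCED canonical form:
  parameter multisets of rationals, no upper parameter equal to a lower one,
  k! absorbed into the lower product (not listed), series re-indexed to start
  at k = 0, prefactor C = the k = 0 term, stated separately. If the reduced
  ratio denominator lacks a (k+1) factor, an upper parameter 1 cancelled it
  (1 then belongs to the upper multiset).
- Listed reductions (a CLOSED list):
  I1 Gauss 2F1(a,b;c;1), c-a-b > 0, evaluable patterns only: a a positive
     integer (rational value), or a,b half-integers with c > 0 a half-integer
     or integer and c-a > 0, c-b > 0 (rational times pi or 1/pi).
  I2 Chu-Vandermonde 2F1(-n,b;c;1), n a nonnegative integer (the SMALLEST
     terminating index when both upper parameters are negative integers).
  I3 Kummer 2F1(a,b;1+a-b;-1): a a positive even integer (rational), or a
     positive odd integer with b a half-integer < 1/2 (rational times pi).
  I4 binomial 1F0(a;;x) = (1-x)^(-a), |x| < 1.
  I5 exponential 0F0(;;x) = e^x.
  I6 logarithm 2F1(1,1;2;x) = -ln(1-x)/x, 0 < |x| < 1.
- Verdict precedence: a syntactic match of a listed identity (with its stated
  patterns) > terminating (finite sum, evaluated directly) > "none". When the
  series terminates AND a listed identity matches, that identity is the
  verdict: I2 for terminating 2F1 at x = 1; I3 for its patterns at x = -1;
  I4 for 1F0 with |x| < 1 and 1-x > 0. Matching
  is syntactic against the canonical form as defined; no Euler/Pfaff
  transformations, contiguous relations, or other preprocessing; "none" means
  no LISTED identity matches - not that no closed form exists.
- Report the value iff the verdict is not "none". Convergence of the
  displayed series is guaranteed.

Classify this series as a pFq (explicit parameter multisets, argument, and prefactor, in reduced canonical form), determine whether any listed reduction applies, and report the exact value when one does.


Reduced: x = 1/2, 2F1, upper = {4, 6}, lower = {11/2}, C = 8/3. Verdict: none. A 2F1 with upper {4, 6} fits none of I1-I6 at x = 1/2; the sum runs forever.

Key step: with t_0 = 8/3, the product of the first k integers (prefactor 8/3) is k!.
Adjacent-term ratio: r(k) = (1/2) * (k+4) (k+6) / [(k+11/2) (k+1)] - rational in k, leading ratio (1/2); with t_0 = 8/3, classification follows.


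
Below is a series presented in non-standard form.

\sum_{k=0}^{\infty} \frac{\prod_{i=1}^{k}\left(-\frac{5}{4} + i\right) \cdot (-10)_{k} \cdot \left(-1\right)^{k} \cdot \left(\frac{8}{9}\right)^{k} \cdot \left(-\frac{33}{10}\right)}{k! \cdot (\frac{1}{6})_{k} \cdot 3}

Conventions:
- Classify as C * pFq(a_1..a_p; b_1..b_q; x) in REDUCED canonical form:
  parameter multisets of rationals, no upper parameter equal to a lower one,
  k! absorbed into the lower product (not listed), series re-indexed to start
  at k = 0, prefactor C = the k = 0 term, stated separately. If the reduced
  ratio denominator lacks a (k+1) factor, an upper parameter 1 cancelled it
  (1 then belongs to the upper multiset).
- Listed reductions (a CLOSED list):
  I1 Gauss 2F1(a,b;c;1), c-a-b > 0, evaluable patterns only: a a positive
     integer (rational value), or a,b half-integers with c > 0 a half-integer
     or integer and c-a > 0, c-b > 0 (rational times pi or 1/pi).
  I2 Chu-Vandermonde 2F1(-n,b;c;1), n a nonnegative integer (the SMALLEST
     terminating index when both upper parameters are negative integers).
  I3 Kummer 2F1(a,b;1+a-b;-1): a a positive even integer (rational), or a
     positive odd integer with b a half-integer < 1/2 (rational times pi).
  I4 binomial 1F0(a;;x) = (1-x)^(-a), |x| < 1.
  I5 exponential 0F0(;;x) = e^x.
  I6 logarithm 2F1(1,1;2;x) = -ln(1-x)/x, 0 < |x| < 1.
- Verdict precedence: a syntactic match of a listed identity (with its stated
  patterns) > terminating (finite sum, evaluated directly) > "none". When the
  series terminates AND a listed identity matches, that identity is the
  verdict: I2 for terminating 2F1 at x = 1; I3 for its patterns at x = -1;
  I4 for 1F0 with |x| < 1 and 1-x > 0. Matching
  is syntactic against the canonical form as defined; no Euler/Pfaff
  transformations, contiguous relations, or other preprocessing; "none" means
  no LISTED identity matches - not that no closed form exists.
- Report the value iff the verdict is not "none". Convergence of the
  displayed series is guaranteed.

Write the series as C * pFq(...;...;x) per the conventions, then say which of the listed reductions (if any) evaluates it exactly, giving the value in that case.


x = -\frac{8}{9} here; the reduced form reads 2F1, upper {-10, -\frac{1}{4}}, lower {\frac{1}{6}}, C = -\frac{11}{10}. Verdict: terminating - the sum ends at index 10 because -10 is a negative integer; exact evaluation follows. Value: \frac{70848172091719}{168668013150}.

Structural cue: t_0 = -\frac{11}{10} here, and the constant factors (prefactor -11/10) combine into one prefactor.
Consecutive-term ratio: r(k) = -\frac{8}{9} * (k-10) (k-\frac{1}{4}) / [(k+\frac{1}{6}) (k+1)] ; factor over Q: parameters, x = -\frac{8}{9}, and C = -\frac{11}{10}.


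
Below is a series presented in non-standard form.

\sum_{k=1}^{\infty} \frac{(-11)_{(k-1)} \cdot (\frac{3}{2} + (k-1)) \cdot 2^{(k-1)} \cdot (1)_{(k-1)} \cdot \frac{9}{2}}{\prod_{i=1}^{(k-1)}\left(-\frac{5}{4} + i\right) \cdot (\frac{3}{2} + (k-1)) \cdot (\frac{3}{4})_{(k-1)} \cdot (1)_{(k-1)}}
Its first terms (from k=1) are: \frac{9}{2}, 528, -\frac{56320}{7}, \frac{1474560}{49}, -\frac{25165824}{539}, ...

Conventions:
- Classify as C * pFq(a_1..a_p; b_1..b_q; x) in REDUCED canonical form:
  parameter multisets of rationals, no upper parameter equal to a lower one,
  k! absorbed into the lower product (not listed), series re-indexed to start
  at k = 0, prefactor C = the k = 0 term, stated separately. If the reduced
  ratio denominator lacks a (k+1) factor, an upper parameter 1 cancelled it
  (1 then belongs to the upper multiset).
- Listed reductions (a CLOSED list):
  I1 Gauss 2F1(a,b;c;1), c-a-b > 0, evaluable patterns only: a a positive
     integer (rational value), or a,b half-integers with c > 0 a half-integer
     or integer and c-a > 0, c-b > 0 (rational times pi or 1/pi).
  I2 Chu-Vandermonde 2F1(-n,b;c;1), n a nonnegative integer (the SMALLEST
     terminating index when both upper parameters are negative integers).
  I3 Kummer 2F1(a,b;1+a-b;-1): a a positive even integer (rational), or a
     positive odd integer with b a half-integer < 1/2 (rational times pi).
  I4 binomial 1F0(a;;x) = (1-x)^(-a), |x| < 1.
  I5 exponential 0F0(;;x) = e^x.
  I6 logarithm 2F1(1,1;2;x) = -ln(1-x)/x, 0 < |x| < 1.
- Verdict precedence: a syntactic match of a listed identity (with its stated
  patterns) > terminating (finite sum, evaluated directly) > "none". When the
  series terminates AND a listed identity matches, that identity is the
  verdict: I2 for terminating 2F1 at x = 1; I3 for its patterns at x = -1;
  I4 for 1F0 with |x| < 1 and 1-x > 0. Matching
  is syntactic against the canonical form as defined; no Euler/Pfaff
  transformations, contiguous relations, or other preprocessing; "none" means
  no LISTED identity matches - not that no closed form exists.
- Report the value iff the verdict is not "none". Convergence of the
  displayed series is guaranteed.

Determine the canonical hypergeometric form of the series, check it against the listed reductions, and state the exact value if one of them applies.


Reduced: x = 2, 2F2, upper = {-11, 1}, lower = {-\frac{1}{4}, \frac{3}{4}}, C = \frac{9}{2}. Verdict: terminating (-11 upstairs). 12 nonzero terms in all; added directly. Its exact value is \frac{37755808710566962025}{1048063776370797186}.

Key step: t_0 being \frac{9}{2}, (1)_k (C = 9/2, x = 2) is k! itself.
Adjacent-term ratio: r(k) = 2 * (k-11) (k+1) / [(k-\frac{1}{4}) (k+\frac{3}{4}) (k+1)] - rational in k. x = 2; t_0 = \frac{9}{2}; negate the roots.


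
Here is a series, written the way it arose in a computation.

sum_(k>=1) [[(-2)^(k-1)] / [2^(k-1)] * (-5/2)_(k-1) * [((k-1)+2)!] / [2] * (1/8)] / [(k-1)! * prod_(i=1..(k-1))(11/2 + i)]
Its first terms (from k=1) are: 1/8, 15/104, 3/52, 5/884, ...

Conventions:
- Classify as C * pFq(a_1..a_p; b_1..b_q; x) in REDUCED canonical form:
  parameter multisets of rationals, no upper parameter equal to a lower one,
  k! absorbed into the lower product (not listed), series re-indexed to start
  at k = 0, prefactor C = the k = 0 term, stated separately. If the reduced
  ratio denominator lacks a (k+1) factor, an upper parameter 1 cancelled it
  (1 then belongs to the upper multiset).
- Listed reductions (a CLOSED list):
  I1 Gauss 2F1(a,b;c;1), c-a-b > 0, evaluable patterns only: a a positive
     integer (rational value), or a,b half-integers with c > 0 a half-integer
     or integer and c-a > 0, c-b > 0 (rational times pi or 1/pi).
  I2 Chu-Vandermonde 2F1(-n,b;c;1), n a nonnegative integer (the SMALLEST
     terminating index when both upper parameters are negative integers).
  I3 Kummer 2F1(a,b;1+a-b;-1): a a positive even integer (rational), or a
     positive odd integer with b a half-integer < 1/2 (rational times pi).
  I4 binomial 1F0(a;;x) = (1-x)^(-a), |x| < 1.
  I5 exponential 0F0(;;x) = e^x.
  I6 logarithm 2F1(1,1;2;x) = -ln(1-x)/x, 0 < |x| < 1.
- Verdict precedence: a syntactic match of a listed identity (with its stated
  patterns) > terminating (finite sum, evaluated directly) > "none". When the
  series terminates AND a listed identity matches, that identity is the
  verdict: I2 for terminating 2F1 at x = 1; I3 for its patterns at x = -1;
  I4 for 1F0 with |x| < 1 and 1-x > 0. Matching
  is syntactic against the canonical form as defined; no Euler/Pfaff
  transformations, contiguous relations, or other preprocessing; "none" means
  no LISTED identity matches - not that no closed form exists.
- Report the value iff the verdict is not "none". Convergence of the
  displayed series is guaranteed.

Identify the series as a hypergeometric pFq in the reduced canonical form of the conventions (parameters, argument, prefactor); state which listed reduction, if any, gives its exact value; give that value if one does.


With C = 1/8: the canonical form is 2F1(-5/2, 3; 13/2; -1). Verdict: Kummer's theorem (I3) applies (x = -1; c = 13/2 equals 1+a-b for upper {-5/2, 3}: listed pattern). Exact value: (3465/32768) * pi.

First insight: with t_0 = 1/8, the factorial ratio (C = 1/8) (k+a-1)!/(a-1)! is a rising factorial (a)_k.
Adjacent-term ratio: r(k) = (-1) * (k-5/2) (k+3) / [(k+13/2) (k+1)] - rational; roots negated = parameters, x = (-1), C = 1/8.


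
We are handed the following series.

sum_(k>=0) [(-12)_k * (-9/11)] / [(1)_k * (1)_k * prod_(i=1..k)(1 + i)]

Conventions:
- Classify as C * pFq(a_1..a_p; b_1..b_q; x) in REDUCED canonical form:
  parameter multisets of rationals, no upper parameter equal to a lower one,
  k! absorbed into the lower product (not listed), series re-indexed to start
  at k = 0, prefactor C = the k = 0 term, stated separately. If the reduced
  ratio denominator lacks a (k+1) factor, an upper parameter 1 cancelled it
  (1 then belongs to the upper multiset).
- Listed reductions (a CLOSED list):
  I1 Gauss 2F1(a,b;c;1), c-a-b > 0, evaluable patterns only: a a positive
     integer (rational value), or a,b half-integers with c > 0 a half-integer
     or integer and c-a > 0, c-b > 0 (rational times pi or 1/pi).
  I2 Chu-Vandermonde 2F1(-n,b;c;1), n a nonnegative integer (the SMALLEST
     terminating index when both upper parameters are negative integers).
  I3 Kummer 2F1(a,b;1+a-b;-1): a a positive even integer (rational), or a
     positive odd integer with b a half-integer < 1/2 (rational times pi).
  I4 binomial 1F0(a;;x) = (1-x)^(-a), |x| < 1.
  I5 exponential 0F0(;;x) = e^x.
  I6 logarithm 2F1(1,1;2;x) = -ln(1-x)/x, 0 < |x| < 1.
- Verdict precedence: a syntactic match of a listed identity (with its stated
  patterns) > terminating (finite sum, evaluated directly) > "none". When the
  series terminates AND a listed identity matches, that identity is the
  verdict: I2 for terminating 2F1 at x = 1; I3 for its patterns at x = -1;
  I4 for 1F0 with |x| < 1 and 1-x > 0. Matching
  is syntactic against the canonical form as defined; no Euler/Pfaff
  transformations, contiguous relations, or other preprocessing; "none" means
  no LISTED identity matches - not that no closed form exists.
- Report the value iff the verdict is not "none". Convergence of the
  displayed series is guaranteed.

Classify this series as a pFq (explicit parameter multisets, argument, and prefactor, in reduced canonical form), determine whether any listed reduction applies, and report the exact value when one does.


With C = -9/11: the canonical form is 1F2(-12; 1, 2; 1). Verdict: terminating at k = 12: the factor (-12)_k kills every later term; summing the 13 survivors is exact. Its exact value is 2579540444255876399/3645586910085120000.

The tell: with t_0 = -9/11, (1)_k (C = -9/11, x = 1) is k! itself.
Consecutive-term ratio: r(k) = 1 * (k-12) / [(k+1) (k+2) (k+1)] - rational; roots negated = parameters, x = 1, C = -9/11.


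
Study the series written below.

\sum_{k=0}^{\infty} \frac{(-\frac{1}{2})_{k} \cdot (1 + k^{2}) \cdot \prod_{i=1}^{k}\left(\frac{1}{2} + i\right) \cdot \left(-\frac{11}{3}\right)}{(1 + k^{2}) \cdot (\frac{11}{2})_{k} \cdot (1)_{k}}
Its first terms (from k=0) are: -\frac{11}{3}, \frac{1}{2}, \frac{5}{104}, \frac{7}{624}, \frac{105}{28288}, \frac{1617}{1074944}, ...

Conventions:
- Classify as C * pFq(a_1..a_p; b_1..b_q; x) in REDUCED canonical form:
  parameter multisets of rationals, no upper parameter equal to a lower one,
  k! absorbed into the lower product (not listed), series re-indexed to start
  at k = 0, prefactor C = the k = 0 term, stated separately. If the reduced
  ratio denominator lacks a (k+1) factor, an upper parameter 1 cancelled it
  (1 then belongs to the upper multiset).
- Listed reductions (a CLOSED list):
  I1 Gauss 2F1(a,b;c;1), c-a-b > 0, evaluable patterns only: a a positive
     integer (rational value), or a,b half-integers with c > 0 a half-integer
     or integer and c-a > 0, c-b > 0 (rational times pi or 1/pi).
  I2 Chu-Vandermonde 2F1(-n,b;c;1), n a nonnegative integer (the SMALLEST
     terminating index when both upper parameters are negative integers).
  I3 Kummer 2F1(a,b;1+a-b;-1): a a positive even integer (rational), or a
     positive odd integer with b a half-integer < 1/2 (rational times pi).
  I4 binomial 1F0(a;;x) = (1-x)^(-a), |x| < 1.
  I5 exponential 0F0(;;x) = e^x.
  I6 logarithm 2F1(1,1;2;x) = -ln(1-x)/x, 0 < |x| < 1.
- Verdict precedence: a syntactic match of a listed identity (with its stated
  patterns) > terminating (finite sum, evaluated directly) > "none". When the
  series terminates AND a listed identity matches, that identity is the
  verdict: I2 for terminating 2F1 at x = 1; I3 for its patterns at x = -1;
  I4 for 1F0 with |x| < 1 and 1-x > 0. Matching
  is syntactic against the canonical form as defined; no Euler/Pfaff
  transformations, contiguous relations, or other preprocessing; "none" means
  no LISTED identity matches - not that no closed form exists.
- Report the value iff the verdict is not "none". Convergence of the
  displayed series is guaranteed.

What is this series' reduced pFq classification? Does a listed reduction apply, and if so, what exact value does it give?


Reduced: x = 1, 2F1, upper = {-\frac{1}{2}, \frac{3}{2}}, lower = {\frac{11}{2}}, C = -\frac{11}{3}. Verdict: Gauss (I1, half-integer pattern) matches (x = 1; upper {-\frac{1}{2}, \frac{3}{2}} half-integers, c = \frac{11}{2} in the evaluable pattern). Its exact value is \left(-\frac{8085}{8192}\right) \cdot \pi.

Structural cue: x = 1 and k^2 + 1 divides numerator and denominator alike; prefactor -11/3 after cancelling.
Term ratio: r(k) = 1 * (k-\frac{1}{2}) (k+\frac{3}{2}) / [(k+\frac{11}{2}) (k+1)] - poly over poly, x = 1 from leading terms; C = -\frac{11}{3} at k = 0.


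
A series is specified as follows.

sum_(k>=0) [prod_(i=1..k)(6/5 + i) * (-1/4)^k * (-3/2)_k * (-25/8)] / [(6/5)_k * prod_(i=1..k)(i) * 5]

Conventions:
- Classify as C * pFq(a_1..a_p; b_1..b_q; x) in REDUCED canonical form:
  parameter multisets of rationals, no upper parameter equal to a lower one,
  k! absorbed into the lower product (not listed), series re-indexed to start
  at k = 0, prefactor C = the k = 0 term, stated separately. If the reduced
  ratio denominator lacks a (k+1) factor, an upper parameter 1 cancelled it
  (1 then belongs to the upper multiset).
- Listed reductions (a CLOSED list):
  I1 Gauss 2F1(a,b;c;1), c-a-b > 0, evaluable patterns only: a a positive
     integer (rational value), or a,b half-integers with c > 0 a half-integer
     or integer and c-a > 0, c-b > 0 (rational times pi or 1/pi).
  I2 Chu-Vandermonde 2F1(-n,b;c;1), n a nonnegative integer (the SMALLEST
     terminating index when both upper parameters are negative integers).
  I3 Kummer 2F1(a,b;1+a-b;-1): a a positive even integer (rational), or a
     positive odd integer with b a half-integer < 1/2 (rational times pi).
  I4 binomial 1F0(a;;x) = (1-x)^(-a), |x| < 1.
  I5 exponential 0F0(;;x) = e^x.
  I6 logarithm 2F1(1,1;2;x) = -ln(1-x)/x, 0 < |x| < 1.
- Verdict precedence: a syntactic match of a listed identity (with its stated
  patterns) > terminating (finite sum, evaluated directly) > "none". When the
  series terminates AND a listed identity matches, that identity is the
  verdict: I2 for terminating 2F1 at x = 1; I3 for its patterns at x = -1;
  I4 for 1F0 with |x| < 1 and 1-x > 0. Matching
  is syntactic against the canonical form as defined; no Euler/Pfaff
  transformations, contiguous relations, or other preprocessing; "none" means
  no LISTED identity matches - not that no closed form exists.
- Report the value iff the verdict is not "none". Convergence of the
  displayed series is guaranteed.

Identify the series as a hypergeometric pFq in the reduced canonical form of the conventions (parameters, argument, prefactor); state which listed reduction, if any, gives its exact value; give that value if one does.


Key observation: from the first term -5/8: the constant factors (C = -5/8) combine into one prefactor.
Adjacent-term ratio: r(k) = (-1/4) * (k-3/2) (k+11/5) / [(k+6/5) (k+1)] - poly over poly, x = (-1/4) from leading terms; C = -5/8 at k = 0.

Reduced: x = -1/4, 2F1, upper = {-3/2, 11/5}, lower = {6/5}, C = -5/8. Verdict: none - at argument -1/4 the multisets {-3/2, 11/5} ; {6/5} match no listed identity.
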